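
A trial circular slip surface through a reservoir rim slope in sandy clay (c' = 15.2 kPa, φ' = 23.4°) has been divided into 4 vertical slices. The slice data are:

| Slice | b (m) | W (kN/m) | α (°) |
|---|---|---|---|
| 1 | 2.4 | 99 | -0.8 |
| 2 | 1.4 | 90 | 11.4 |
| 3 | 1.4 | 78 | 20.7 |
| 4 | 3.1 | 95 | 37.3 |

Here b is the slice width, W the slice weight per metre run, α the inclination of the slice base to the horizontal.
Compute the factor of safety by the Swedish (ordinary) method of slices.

FS = 2.81

Ordinary method of slices: FS = Σ[c'·Δl_i + (W_i cosα_i)·tanφ'] / Σ W_i sinα_i, with Δl_i = b_i / cosα_i.
Slice 1: Δl = 2.4/cos(-0.8°) = 2.400 m; N'_1 = 99·cos(-0.8°) = 99.0; c'Δl = 36.48; W sinα = -1.4
Slice 2: Δl = 1.4/cos11.4° = 1.428 m; N'_2 = 90·cos11.4° = 88.2; c'Δl = 21.71; W sinα = 17.8
Slice 3: Δl = 1.4/cos20.7° = 1.497 m; N'_3 = 78·cos20.7° = 73.0; c'Δl = 22.75; W sinα = 27.6
Slice 4: Δl = 3.1/cos37.3° = 3.897 m; N'_4 = 95·cos37.3° = 75.6; c'Δl = 59.24; W sinα = 57.6
Σc'Δl = 140.2 kN/m; ΣN' = 335.7 kN/m; ΣW sinα = 101.5 kN/m
Resisting = 140.2 + 335.7·tan23.4° = 140.2 + 145.3 = 285.5 kN/m
FS = 285.5 / 101.5 = 2.811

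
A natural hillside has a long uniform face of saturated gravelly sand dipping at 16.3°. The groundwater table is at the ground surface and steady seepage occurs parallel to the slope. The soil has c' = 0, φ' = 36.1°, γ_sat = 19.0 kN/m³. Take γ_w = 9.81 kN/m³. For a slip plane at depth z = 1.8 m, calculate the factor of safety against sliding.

With seepage parallel to the slope and the water table at the surface, the effective normal stress on the slip plane uses the buoyant unit weight γ' = γ_sat − γ_w while the driving shear stress uses γ_sat:
FS = [c' + γ' z cos²β tanφ'] / [γ_sat z sinβ cosβ]
(For c' = 0 this reduces to FS = (γ'/γ_sat)·tanφ'/tanβ.)
γ' = 19.0 − 9.81 = 9.19 kN/m³
Numerator = 0.0 + 9.19·1.8·cos²16.3°·tan36.1° = 0.0 + 9.19·1.8·0.9212·0.7292 = 11.112 kPa
Denominator = 19.0·1.8·sin16.3°·cos16.3° = 19.0·1.8·0.2807·0.9598 = 9.213 kPa
FS = 11.112 / 9.213 = 1.206

FS = 1.21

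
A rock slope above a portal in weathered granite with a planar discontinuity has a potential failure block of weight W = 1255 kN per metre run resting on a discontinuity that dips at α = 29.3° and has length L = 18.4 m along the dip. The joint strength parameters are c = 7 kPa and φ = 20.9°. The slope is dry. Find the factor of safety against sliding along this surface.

Resolving the block weight along and normal to the plane and applying the Mohr–Coulomb strength on the joint:
N' = W cosα = 1255·cos29.3° = 1094.4 kN/m
Driving force T = W sinα = 1255·sin29.3° = 614.2 kN/m
Resisting force R = c·L + N'·tanφ = 7·18.4 + 1094.4·tan20.9° = 128.8 + 417.9 = 546.7 kN/m
FS = R / T = 546.7 / 614.2 = 0.890

FS = 0.89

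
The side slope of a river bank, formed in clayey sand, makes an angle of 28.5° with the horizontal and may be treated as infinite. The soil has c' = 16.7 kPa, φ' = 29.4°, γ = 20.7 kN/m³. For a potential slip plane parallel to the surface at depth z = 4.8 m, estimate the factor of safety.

FS = 1.44

For an infinite slope with a slip plane parallel to the surface (no pore pressure): FS = [c' + γz cos²β tanφ'] / [γz sinβ cosβ].
γz = 20.7·4.8 = 99.36 kN/m²
Numerator = 16.7 + 99.36·cos²28.5°·tan29.4° = 16.7 + 99.36·0.7723·0.5635 = 59.939 kPa
Denominator = 99.36·sin28.5°·cos28.5° = 99.36·0.4772·0.8788 = 41.665 kPa
FS = 59.939 / 41.665 = 1.439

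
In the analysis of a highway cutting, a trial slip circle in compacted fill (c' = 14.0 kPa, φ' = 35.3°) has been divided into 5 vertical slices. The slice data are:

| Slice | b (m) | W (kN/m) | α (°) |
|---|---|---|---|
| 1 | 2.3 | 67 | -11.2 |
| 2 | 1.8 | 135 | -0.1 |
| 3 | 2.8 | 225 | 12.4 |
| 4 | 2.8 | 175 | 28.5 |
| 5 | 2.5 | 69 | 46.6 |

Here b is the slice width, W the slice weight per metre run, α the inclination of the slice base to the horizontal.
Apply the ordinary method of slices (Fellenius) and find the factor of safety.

Ordinary method of slices: FS = Σ[c'·Δl_i + (W_i cosα_i)·tanφ'] / Σ W_i sinα_i, with Δl_i = b_i / cosα_i.
Slice 1: Δl = 2.3/cos(-11.2°) = 2.345 m; N'_1 = 67·cos(-11.2°) = 65.7; c'Δl = 32.83; W sinα = -13.0
Slice 2: Δl = 1.8/cos(-0.1°) = 1.800 m; N'_2 = 135·cos(-0.1°) = 135.0; c'Δl = 25.20; W sinα = -0.2
Slice 3: Δl = 2.8/cos12.4° = 2.867 m; N'_3 = 225·cos12.4° = 219.8; c'Δl = 40.14; W sinα = 48.3
Slice 4: Δl = 2.8/cos28.5° = 3.186 m; N'_4 = 175·cos28.5° = 153.8; c'Δl = 44.61; W sinα = 83.5
Slice 5: Δl = 2.5/cos46.6° = 3.639 m; N'_5 = 69·cos46.6° = 47.4; c'Δl = 50.94; W sinα = 50.1
Σc'Δl = 193.7 kN/m; ΣN' = 621.7 kN/m; ΣW sinα = 168.7 kN/m
Resisting = 193.7 + 621.7·tan35.3° = 193.7 + 440.2 = 633.9 kN/m
FS = 633.9 / 168.7 = 3.757

FS = 3.76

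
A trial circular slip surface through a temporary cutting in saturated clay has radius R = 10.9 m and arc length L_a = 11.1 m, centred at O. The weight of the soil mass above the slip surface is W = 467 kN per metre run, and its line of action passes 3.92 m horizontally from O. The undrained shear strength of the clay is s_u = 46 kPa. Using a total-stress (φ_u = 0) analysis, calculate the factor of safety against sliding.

FS = 3.04

Taking moments about the centre O, the resisting moment is provided by the undrained shear strength acting along the arc:
M_R = s_u·L_a·R = 46·11.10·10.9 = 5565.5 kN·m/m
M_D = W·d = 467·3.92 = 1830.6 kN·m/m
FS = M_R / M_D = 5565.5 / 1830.6 = 3.040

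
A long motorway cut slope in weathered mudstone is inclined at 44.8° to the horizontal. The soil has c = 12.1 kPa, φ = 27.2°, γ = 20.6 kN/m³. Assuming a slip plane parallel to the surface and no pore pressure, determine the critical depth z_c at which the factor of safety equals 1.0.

z_c = 2.43 m

Setting FS = 1.00 in FS = [c + γz cos²β tanφ] / [γz sinβ cosβ] and solving for z:
z = c / [γ cosβ (FS·sinβ − cosβ·tanφ)]
  = 12.1 / [20.6·cos44.8°·(1.00·sin44.8° − cos44.8°·tan27.2°)]
  = 12.1 / [20.6·0.7096·(1.00·0.7046 − 0.7096·0.5139)]
  = 12.1 / 4.9693 = 2.435 m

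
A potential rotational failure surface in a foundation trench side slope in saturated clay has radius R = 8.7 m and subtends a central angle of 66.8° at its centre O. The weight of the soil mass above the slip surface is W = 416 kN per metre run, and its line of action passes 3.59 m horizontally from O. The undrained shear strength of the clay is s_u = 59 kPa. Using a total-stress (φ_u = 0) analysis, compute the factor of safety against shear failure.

Taking moments about the centre O, the resisting moment is provided by the undrained shear strength acting along the arc:
Arc length L_a = R·θ = 8.7·(66.8°·π/180) = 8.7·1.1659 = 10.14 m
M_R = s_u·L_a·R = 59·10.14·8.7 = 5206.5 kN·m/m
M_D = W·d = 416·3.59 = 1493.4 kN·m/m
FS = M_R / M_D = 5206.5 / 1493.4 = 3.486

FS = 3.49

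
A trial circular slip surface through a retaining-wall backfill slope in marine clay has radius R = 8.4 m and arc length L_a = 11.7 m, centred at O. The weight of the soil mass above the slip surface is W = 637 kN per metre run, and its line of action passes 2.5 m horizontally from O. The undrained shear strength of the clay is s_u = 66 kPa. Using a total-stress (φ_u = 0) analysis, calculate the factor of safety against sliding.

FS = 4.07

Taking moments about the centre O, the resisting moment is provided by the undrained shear strength acting along the arc:
M_R = s_u·L_a·R = 66·11.70·8.4 = 6486.5 kN·m/m
M_D = W·d = 637·2.5 = 1592.5 kN·m/m
FS = M_R / M_D = 6486.5 / 1592.5 = 4.073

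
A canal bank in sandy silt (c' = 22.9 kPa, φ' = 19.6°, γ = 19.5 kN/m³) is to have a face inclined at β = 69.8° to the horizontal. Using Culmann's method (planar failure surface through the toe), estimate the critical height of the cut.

Culmann's analysis gives the critical failure plane at α_cr = (β + φ')/2 = (69.8 + 19.6)/2 = 44.7°, and the critical height
H_c = (4c'/γ) · sinβ cosφ' / [1 − cos(β − φ')]
    = (4·22.9/19.5) · sin69.8°·cos19.6° / [1 − cos(50.2°)]
    = 4.697 · 0.9385·0.9421 / [1 − 0.6401]
    = 4.697 · 0.8841 / 0.3599
    = 11.54 m

H_c = 11.54 m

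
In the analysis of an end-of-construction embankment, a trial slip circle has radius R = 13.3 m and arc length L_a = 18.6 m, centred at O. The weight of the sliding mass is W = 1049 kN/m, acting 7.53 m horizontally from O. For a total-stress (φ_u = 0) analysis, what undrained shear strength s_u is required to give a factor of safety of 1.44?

s_u = 46.0 kPa

FS = s_u·L_a·R / (W·d), so s_u = FS·W·d / (L_a·R).
s_u = 1.44·1049·7.53 / (18.60·13.3) = 11374.5 / 247.38 = 45.98 kPa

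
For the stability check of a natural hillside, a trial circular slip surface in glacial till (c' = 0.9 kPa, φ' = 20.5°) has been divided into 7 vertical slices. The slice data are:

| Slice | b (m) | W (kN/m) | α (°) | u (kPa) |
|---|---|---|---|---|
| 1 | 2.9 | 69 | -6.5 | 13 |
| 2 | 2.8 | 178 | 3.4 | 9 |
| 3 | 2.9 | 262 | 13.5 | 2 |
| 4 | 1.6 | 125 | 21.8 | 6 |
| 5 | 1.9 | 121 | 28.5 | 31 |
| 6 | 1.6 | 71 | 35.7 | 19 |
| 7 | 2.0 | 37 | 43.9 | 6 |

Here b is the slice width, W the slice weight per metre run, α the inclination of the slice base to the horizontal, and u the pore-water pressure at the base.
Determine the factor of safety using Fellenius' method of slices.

FS = 1.03

Ordinary method of slices: FS = Σ[c'·Δl_i + (W_i cosα_i − u_i·Δl_i)·tanφ'] / Σ W_i sinα_i, with Δl_i = b_i / cosα_i.
Slice 1: Δl = 2.9/cos(-6.5°) = 2.919 m; N'_1 = 69·cos(-6.5°) − 13·2.919 = 30.6; c'Δl = 2.63; W sinα = -7.8
Slice 2: Δl = 2.8/cos3.4° = 2.805 m; N'_2 = 178·cos3.4° − 9·2.805 = 152.4; c'Δl = 2.52; W sinα = 10.6
Slice 3: Δl = 2.9/cos13.5° = 2.982 m; N'_3 = 262·cos13.5° − 2·2.982 = 248.8; c'Δl = 2.68; W sinα = 61.2
Slice 4: Δl = 1.6/cos21.8° = 1.723 m; N'_4 = 125·cos21.8° − 6·1.723 = 105.7; c'Δl = 1.55; W sinα = 46.4
Slice 5: Δl = 1.9/cos28.5° = 2.162 m; N'_5 = 121·cos28.5° − 31·2.162 = 39.3; c'Δl = 1.95; W sinα = 57.7
Slice 6: Δl = 1.6/cos35.7° = 1.970 m; N'_6 = 71·cos35.7° − 19·1.970 = 20.2; c'Δl = 1.77; W sinα = 41.4
Slice 7: Δl = 2.0/cos43.9° = 2.776 m; N'_7 = 37·cos43.9° − 6·2.776 = 10.0; c'Δl = 2.50; W sinα = 25.7
Σc'Δl = 15.6 kN/m; ΣN' = 607.1 kN/m; ΣW sinα = 235.2 kN/m
Resisting = 15.6 + 607.1·tan20.5° = 15.6 + 227.0 = 242.6 kN/m
FS = 242.6 / 235.2 = 1.032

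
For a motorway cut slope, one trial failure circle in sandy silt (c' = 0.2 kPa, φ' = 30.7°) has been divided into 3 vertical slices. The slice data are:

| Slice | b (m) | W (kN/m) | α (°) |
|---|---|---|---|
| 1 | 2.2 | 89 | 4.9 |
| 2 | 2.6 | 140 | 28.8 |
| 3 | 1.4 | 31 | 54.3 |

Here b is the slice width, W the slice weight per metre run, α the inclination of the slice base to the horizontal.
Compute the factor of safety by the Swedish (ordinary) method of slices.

FS = 1.37

Ordinary method of slices: FS = Σ[c'·Δl_i + (W_i cosα_i)·tanφ'] / Σ W_i sinα_i, with Δl_i = b_i / cosα_i.
Slice 1: Δl = 2.2/cos4.9° = 2.208 m; N'_1 = 89·cos4.9° = 88.7; c'Δl = 0.44; W sinα = 7.6
Slice 2: Δl = 2.6/cos28.8° = 2.967 m; N'_2 = 140·cos28.8° = 122.7; c'Δl = 0.59; W sinα = 67.4
Slice 3: Δl = 1.4/cos54.3° = 2.399 m; N'_3 = 31·cos54.3° = 18.1; c'Δl = 0.48; W sinα = 25.2
Σc'Δl = 1.5 kN/m; ΣN' = 229.4 kN/m; ΣW sinα = 100.2 kN/m
Resisting = 1.5 + 229.4·tan30.7° = 1.5 + 136.2 = 137.8 kN/m
FS = 137.8 / 100.2 = 1.374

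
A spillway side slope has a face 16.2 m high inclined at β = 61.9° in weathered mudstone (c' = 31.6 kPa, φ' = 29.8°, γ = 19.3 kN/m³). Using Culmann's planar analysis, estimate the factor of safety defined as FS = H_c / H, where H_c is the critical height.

H_c = (4c'/γ) · sinβ cosφ' / [1 − cos(β − φ')]
    = (4·31.6/19.3) · sin61.9°·cos29.8° / [1 − cos32.1°]
    = 6.549 · 0.7655 / 0.1529 = 32.79 m
FS = H_c / H = 32.79 / 16.2 = 2.024

FS = 2.02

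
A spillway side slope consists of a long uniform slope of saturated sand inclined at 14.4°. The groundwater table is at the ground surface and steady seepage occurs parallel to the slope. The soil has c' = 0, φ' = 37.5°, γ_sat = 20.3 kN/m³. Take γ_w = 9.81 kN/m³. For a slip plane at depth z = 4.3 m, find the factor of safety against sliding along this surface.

FS = 1.54

With seepage parallel to the slope and the water table at the surface, the effective normal stress on the slip plane uses the buoyant unit weight γ' = γ_sat − γ_w while the driving shear stress uses γ_sat:
FS = [c' + γ' z cos²β tanφ'] / [γ_sat z sinβ cosβ]
(For c' = 0 this reduces to FS = (γ'/γ_sat)·tanφ'/tanβ.)
γ' = 20.3 − 9.81 = 10.49 kN/m³
Numerator = 0.0 + 10.49·4.3·cos²14.4°·tan37.5° = 0.0 + 10.49·4.3·0.9382·0.7673 = 32.471 kPa
Denominator = 20.3·4.3·sin14.4°·cos14.4° = 20.3·4.3·0.2487·0.9686 = 21.026 kPa
FS = 32.471 / 21.026 = 1.544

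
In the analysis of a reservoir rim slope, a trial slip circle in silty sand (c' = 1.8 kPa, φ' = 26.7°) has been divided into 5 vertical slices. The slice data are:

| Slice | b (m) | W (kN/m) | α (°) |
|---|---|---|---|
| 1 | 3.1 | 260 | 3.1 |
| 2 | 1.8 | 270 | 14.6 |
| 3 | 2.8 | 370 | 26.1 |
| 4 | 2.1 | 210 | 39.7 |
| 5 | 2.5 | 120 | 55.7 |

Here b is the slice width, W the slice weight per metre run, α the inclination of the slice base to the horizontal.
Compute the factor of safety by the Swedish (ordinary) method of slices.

Ordinary method of slices: FS = Σ[c'·Δl_i + (W_i cosα_i)·tanφ'] / Σ W_i sinα_i, with Δl_i = b_i / cosα_i.
Slice 1: Δl = 3.1/cos3.1° = 3.105 m; N'_1 = 260·cos3.1° = 259.6; c'Δl = 5.59; W sinα = 14.1
Slice 2: Δl = 1.8/cos14.6° = 1.860 m; N'_2 = 270·cos14.6° = 261.3; c'Δl = 3.35; W sinα = 68.1
Slice 3: Δl = 2.8/cos26.1° = 3.118 m; N'_3 = 370·cos26.1° = 332.3; c'Δl = 5.61; W sinα = 162.8
Slice 4: Δl = 2.1/cos39.7° = 2.729 m; N'_4 = 210·cos39.7° = 161.6; c'Δl = 4.91; W sinα = 134.1
Slice 5: Δl = 2.5/cos55.7° = 4.436 m; N'_5 = 120·cos55.7° = 67.6; c'Δl = 7.99; W sinα = 99.1
Σc'Δl = 27.4 kN/m; ΣN' = 1082.4 kN/m; ΣW sinα = 478.2 kN/m
Resisting = 27.4 + 1082.4·tan26.7° = 27.4 + 544.4 = 571.8 kN/m
FS = 571.8 / 478.2 = 1.196

FS = 1.20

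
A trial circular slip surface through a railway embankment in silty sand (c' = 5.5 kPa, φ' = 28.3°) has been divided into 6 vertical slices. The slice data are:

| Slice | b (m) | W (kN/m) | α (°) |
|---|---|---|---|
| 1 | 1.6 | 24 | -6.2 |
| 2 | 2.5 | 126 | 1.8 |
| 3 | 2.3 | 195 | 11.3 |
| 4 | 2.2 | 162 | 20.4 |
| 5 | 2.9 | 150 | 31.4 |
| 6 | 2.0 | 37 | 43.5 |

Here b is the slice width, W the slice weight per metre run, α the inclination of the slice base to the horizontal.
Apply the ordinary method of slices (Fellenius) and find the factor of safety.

Ordinary method of slices: FS = Σ[c'·Δl_i + (W_i cosα_i)·tanφ'] / Σ W_i sinα_i, with Δl_i = b_i / cosα_i.
Slice 1: Δl = 1.6/cos(-6.2°) = 1.609 m; N'_1 = 24·cos(-6.2°) = 23.9; c'Δl = 8.85; W sinα = -2.6
Slice 2: Δl = 2.5/cos1.8° = 2.501 m; N'_2 = 126·cos1.8° = 125.9; c'Δl = 13.76; W sinα = 4.0
Slice 3: Δl = 2.3/cos11.3° = 2.345 m; N'_3 = 195·cos11.3° = 191.2; c'Δl = 12.90; W sinα = 38.2
Slice 4: Δl = 2.2/cos20.4° = 2.347 m; N'_4 = 162·cos20.4° = 151.8; c'Δl = 12.91; W sinα = 56.5
Slice 5: Δl = 2.9/cos31.4° = 3.398 m; N'_5 = 150·cos31.4° = 128.0; c'Δl = 18.69; W sinα = 78.2
Slice 6: Δl = 2.0/cos43.5° = 2.757 m; N'_6 = 37·cos43.5° = 26.8; c'Δl = 15.16; W sinα = 25.5
Σc'Δl = 82.3 kN/m; ΣN' = 647.7 kN/m; ΣW sinα = 199.7 kN/m
Resisting = 82.3 + 647.7·tan28.3° = 82.3 + 348.8 = 431.0 kN/m
FS = 431.0 / 199.7 = 2.159

FS = 2.16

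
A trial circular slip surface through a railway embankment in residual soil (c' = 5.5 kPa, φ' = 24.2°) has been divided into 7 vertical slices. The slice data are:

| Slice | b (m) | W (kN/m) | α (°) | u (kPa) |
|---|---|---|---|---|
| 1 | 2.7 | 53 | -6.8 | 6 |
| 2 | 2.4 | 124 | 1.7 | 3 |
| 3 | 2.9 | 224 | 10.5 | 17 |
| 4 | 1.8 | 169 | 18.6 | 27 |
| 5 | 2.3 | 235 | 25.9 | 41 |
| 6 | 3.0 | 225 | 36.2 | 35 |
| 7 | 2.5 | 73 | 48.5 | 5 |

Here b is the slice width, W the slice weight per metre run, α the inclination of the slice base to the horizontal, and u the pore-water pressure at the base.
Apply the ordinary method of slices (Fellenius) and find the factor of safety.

Ordinary method of slices: FS = Σ[c'·Δl_i + (W_i cosα_i − u_i·Δl_i)·tanφ'] / Σ W_i sinα_i, with Δl_i = b_i / cosα_i.
Slice 1: Δl = 2.7/cos(-6.8°) = 2.719 m; N'_1 = 53·cos(-6.8°) − 6·2.719 = 36.3; c'Δl = 14.96; W sinα = -6.3
Slice 2: Δl = 2.4/cos1.7° = 2.401 m; N'_2 = 124·cos1.7° − 3·2.401 = 116.7; c'Δl = 13.21; W sinα = 3.7
Slice 3: Δl = 2.9/cos10.5° = 2.949 m; N'_3 = 224·cos10.5° − 17·2.949 = 170.1; c'Δl = 16.22; W sinα = 40.8
Slice 4: Δl = 1.8/cos18.6° = 1.899 m; N'_4 = 169·cos18.6° − 27·1.899 = 108.9; c'Δl = 10.45; W sinα = 53.9
Slice 5: Δl = 2.3/cos25.9° = 2.557 m; N'_5 = 235·cos25.9° − 41·2.557 = 106.6; c'Δl = 14.06; W sinα = 102.6
Slice 6: Δl = 3.0/cos36.2° = 3.718 m; N'_6 = 225·cos36.2° − 35·3.718 = 51.4; c'Δl = 20.45; W sinα = 132.9
Slice 7: Δl = 2.5/cos48.5° = 3.773 m; N'_7 = 73·cos48.5° − 5·3.773 = 29.5; c'Δl = 20.75; W sinα = 54.7
Σc'Δl = 110.1 kN/m; ΣN' = 619.6 kN/m; ΣW sinα = 382.3 kN/m
Resisting = 110.1 + 619.6·tan24.2° = 110.1 + 278.5 = 388.5 kN/m
FS = 388.5 / 382.3 = 1.016

FS = 1.02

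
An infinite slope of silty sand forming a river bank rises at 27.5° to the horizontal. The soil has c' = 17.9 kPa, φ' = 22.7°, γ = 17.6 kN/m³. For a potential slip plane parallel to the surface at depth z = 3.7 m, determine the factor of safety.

FS = 1.47

For an infinite slope with a slip plane parallel to the surface (no pore pressure): FS = [c' + γz cos²β tanφ'] / [γz sinβ cosβ].
γz = 17.6·3.7 = 65.12 kN/m²
Numerator = 17.9 + 65.12·cos²27.5°·tan22.7° = 17.9 + 65.12·0.7868·0.4183 = 39.332 kPa
Denominator = 65.12·sin27.5°·cos27.5° = 65.12·0.4617·0.8870 = 26.672 kPa
FS = 39.332 / 26.672 = 1.475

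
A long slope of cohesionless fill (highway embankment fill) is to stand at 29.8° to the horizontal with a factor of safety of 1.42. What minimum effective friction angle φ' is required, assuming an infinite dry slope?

FS = tanφ'/tanβ ⇒ tanφ' = FS · tanβ = 1.42 · tan29.8° = 0.8132
φ' = arctan(0.8132) = 39.12°

φ' = 39.1°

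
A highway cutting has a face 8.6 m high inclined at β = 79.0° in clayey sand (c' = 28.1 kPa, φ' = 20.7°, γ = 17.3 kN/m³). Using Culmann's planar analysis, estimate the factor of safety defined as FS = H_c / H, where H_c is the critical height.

FS = 1.46

H_c = (4c'/γ) · sinβ cosφ' / [1 − cos(β − φ')]
    = (4·28.1/17.3) · sin79.0°·cos20.7° / [1 − cos58.3°]
    = 6.497 · 0.9183 / 0.4745 = 12.57 m
FS = H_c / H = 12.57 / 8.6 = 1.462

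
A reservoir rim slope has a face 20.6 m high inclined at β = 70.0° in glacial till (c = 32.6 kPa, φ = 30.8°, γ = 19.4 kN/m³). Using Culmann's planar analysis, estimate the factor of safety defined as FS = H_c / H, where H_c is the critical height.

FS = 1.17

H_c = (4c/γ) · sinβ cosφ / [1 − cos(β − φ)]
    = (4·32.6/19.4) · sin70.0°·cos30.8° / [1 − cos39.2°]
    = 6.722 · 0.8072 / 0.2251 = 24.11 m
FS = H_c / H = 24.11 / 20.6 = 1.170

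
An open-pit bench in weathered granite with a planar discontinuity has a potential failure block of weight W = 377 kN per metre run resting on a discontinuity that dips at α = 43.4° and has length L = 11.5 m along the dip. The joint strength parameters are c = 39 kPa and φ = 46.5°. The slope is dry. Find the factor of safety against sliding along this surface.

Resolving the block weight along and normal to the plane and applying the Mohr–Coulomb strength on the joint:
N' = W cosα = 377·cos43.4° = 273.9 kN/m
Driving force T = W sinα = 377·sin43.4° = 259.0 kN/m
Resisting force R = c·L + N'·tanφ = 39·11.5 + 273.9·tan46.5° = 448.5 + 288.7 = 737.2 kN/m
FS = R / T = 737.2 / 259.0 = 2.846

FS = 2.85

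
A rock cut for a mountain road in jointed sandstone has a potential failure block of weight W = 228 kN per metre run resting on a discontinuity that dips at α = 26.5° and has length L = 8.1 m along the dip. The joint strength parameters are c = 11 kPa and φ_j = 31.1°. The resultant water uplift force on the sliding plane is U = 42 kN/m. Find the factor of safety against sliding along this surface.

Resolving the block weight along and normal to the plane and applying the Mohr–Coulomb strength on the joint:
N' = W cosα − U = 228·cos26.5° − 42 = 162.0 kN/m
Driving force T = W sinα = 228·sin26.5° = 101.7 kN/m
Resisting force R = c·L + N'·tanφ_j = 11·8.1 + 162.0·tan31.1° = 89.1 + 97.8 = 186.9 kN/m
FS = R / T = 186.9 / 101.7 = 1.837

FS = 1.84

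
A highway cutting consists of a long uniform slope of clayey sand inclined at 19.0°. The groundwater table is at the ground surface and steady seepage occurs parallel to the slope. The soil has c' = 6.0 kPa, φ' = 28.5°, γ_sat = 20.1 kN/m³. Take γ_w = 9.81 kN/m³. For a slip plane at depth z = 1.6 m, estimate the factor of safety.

FS = 1.41

With seepage parallel to the slope and the water table at the surface, the effective normal stress on the slip plane uses the buoyant unit weight γ' = γ_sat − γ_w while the driving shear stress uses γ_sat:
FS = [c' + γ' z cos²β tanφ'] / [γ_sat z sinβ cosβ]
γ' = 20.1 − 9.81 = 10.29 kN/m³
Numerator = 6.0 + 10.29·1.6·cos²19.0°·tan28.5° = 6.0 + 10.29·1.6·0.8940·0.5430 = 13.992 kPa
Denominator = 20.1·1.6·sin19.0°·cos19.0° = 20.1·1.6·0.3256·0.9455 = 9.900 kPa
FS = 13.992 / 9.900 = 1.413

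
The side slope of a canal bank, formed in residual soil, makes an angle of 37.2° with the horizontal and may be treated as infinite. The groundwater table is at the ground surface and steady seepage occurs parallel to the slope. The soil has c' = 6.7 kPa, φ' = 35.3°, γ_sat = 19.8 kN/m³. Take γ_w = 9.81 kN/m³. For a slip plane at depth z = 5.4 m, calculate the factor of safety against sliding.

FS = 0.60

With seepage parallel to the slope and the water table at the surface, the effective normal stress on the slip plane uses the buoyant unit weight γ' = γ_sat − γ_w while the driving shear stress uses γ_sat:
FS = [c' + γ' z cos²β tanφ'] / [γ_sat z sinβ cosβ]
γ' = 19.8 − 9.81 = 9.99 kN/m³
Numerator = 6.7 + 9.99·5.4·cos²37.2°·tan35.3° = 6.7 + 9.99·5.4·0.6345·0.7080 = 30.934 kPa
Denominator = 19.8·5.4·sin37.2°·cos37.2° = 19.8·5.4·0.6046·0.7965 = 51.491 kPa
FS = 30.934 / 51.491 = 0.601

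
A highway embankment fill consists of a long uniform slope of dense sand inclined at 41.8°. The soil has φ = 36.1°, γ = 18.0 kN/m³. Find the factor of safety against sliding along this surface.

For a dry cohesionless infinite slope the factor of safety is FS = tanφ / tanβ.
FS = tan36.1° / tan41.8° = 0.7292 / 0.8941 = 0.816

FS = 0.82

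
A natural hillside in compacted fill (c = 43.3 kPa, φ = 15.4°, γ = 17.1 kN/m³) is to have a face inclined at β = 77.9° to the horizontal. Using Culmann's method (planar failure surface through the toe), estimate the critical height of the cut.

Culmann's analysis gives the critical failure plane at α_cr = (β + φ)/2 = (77.9 + 15.4)/2 = 46.7°, and the critical height
H_c = (4c/γ) · sinβ cosφ / [1 − cos(β − φ)]
    = (4·43.3/17.1) · sin77.9°·cos15.4° / [1 − cos(62.5°)]
    = 10.129 · 0.9778·0.9641 / [1 − 0.4617]
    = 10.129 · 0.9427 / 0.5383
    = 17.74 m

H_c = 17.74 m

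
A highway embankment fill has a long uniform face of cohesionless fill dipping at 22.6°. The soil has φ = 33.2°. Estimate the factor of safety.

For a dry cohesionless infinite slope the factor of safety is FS = tanφ / tanβ.
FS = tan33.2° / tan22.6° = 0.6544 / 0.4163 = 1.572

FS = 1.57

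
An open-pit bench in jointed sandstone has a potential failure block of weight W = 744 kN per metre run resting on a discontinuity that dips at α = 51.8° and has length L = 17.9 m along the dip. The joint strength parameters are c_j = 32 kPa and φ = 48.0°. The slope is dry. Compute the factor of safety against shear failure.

Resolving the block weight along and normal to the plane and applying the Mohr–Coulomb strength on the joint:
N' = W cosα = 744·cos51.8° = 460.1 kN/m
Driving force T = W sinα = 744·sin51.8° = 584.7 kN/m
Resisting force R = c_j·L + N'·tanφ = 32·17.9 + 460.1·tan48.0° = 572.8 + 511.0 = 1083.8 kN/m
FS = R / T = 1083.8 / 584.7 = 1.854

FS = 1.85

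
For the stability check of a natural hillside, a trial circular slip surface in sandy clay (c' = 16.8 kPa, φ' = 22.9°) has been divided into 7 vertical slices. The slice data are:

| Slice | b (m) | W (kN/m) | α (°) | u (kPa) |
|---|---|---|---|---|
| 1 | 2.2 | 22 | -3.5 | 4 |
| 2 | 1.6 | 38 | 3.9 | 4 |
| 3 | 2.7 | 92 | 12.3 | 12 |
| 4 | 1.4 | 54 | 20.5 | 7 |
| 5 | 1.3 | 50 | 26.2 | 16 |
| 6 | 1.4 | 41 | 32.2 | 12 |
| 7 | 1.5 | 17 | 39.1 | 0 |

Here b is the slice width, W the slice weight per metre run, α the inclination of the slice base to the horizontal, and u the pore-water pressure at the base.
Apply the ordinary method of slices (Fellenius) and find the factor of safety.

FS = 3.19

Ordinary method of slices: FS = Σ[c'·Δl_i + (W_i cosα_i − u_i·Δl_i)·tanφ'] / Σ W_i sinα_i, with Δl_i = b_i / cosα_i.
Slice 1: Δl = 2.2/cos(-3.5°) = 2.204 m; N'_1 = 22·cos(-3.5°) − 4·2.204 = 13.1; c'Δl = 37.03; W sinα = -1.3
Slice 2: Δl = 1.6/cos3.9° = 1.604 m; N'_2 = 38·cos3.9° − 4·1.604 = 31.5; c'Δl = 26.94; W sinα = 2.6
Slice 3: Δl = 2.7/cos12.3° = 2.763 m; N'_3 = 92·cos12.3° − 12·2.763 = 56.7; c'Δl = 46.43; W sinα = 19.6
Slice 4: Δl = 1.4/cos20.5° = 1.495 m; N'_4 = 54·cos20.5° − 7·1.495 = 40.1; c'Δl = 25.11; W sinα = 18.9
Slice 5: Δl = 1.3/cos26.2° = 1.449 m; N'_5 = 50·cos26.2° − 16·1.449 = 21.7; c'Δl = 24.34; W sinα = 22.1
Slice 6: Δl = 1.4/cos32.2° = 1.654 m; N'_6 = 41·cos32.2° − 12·1.654 = 14.8; c'Δl = 27.80; W sinα = 21.8
Slice 7: Δl = 1.5/cos39.1° = 1.933 m; N'_7 = 17·cos39.1° − 0·1.933 = 13.2; c'Δl = 32.47; W sinα = 10.7
Σc'Δl = 220.1 kN/m; ΣN' = 191.2 kN/m; ΣW sinα = 94.4 kN/m
Resisting = 220.1 + 191.2·tan22.9° = 220.1 + 80.8 = 300.9 kN/m
FS = 300.9 / 94.4 = 3.187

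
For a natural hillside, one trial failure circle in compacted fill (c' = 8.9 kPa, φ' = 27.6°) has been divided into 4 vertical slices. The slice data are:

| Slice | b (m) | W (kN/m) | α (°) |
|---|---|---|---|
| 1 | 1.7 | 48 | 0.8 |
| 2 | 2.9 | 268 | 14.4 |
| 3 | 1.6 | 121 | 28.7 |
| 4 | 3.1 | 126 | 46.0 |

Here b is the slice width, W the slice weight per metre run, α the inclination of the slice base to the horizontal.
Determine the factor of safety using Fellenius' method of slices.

FS = 1.67

Ordinary method of slices: FS = Σ[c'·Δl_i + (W_i cosα_i)·tanφ'] / Σ W_i sinα_i, with Δl_i = b_i / cosα_i.
Slice 1: Δl = 1.7/cos0.8° = 1.700 m; N'_1 = 48·cos0.8° = 48.0; c'Δl = 15.13; W sinα = 0.7
Slice 2: Δl = 2.9/cos14.4° = 2.994 m; N'_2 = 268·cos14.4° = 259.6; c'Δl = 26.65; W sinα = 66.6
Slice 3: Δl = 1.6/cos28.7° = 1.824 m; N'_3 = 121·cos28.7° = 106.1; c'Δl = 16.23; W sinα = 58.1
Slice 4: Δl = 3.1/cos46.0° = 4.463 m; N'_4 = 126·cos46.0° = 87.5; c'Δl = 39.72; W sinα = 90.6
Σc'Δl = 97.7 kN/m; ΣN' = 501.2 kN/m; ΣW sinα = 216.1 kN/m
Resisting = 97.7 + 501.2·tan27.6° = 97.7 + 262.0 = 359.8 kN/m
FS = 359.8 / 216.1 = 1.665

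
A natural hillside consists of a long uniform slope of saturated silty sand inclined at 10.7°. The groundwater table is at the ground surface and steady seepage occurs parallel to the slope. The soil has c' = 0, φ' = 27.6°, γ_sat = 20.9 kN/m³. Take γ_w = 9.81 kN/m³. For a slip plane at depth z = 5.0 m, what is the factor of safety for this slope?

FS = 1.47

With seepage parallel to the slope and the water table at the surface, the effective normal stress on the slip plane uses the buoyant unit weight γ' = γ_sat − γ_w while the driving shear stress uses γ_sat:
FS = [c' + γ' z cos²β tanφ'] / [γ_sat z sinβ cosβ]
(For c' = 0 this reduces to FS = (γ'/γ_sat)·tanφ'/tanβ.)
γ' = 20.9 − 9.81 = 11.09 kN/m³
Numerator = 0.0 + 11.09·5.0·cos²10.7°·tan27.6° = 0.0 + 11.09·5.0·0.9655·0.5228 = 27.989 kPa
Denominator = 20.9·5.0·sin10.7°·cos10.7° = 20.9·5.0·0.1857·0.9826 = 19.065 kPa
FS = 27.989 / 19.065 = 1.468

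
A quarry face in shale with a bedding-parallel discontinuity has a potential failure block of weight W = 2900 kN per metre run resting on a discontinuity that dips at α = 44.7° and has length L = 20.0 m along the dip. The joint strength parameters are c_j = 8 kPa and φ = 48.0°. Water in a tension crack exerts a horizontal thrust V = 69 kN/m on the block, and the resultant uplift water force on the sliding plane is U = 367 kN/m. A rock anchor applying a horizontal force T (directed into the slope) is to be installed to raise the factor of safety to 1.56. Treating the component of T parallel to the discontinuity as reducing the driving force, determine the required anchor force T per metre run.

T = 672 kN/m

Resolving forces along and normal to the sliding plane, with the horizontal anchor force T adding T·sinα to the effective normal force and T·cosα acting up the plane against the driving force:
FS = [c_jL + (W cosα − U − V sinα + T sinα) tanφ] / [W sinα + V cosα − T cosα]
Without the anchor: N' = 1645.8 kN/m, driving T_d = 2088.9 kN/m, resisting R = 8·20.0 + 1645.8·tan48.0° = 1987.8 kN/m, FS = 0.95.
Setting FS = 1.56 and solving for T:
1.56·(2088.9 − T cos44.7°) = 1987.8 + T sin44.7°·tan48.0°
T·(sin44.7°·tan48.0° + 1.56·cos44.7°) = 1.56·2088.9 − 1987.8
T·(0.7034·1.1106 + 1.56·0.7108) = 3258.7 − 1987.8 = 1270.8
T·1.8900 = 1270.8
T = 672.4 kN/m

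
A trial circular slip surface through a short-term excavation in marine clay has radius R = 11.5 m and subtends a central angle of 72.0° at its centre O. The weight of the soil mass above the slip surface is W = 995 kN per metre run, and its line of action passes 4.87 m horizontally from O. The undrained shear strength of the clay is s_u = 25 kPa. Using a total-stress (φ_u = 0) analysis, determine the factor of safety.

FS = 0.86

Taking moments about the centre O, the resisting moment is provided by the undrained shear strength acting along the arc:
Arc length L_a = R·θ = 11.5·(72.0°·π/180) = 11.5·1.2566 = 14.45 m
M_R = s_u·L_a·R = 25·14.45·11.5 = 4154.8 kN·m/m
M_D = W·d = 995·4.87 = 4845.7 kN·m/m
FS = M_R / M_D = 4154.8 / 4845.7 = 0.857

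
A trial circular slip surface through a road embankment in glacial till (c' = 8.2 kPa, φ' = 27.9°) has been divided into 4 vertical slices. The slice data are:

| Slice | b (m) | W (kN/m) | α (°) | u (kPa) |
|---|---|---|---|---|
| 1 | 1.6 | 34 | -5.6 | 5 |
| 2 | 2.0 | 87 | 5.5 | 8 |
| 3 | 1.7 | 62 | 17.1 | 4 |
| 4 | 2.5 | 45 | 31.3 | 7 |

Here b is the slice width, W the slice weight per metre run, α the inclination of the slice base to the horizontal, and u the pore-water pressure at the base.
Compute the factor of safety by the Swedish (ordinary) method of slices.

FS = 3.35

Ordinary method of slices: FS = Σ[c'·Δl_i + (W_i cosα_i − u_i·Δl_i)·tanφ'] / Σ W_i sinα_i, with Δl_i = b_i / cosα_i.
Slice 1: Δl = 1.6/cos(-5.6°) = 1.608 m; N'_1 = 34·cos(-5.6°) − 5·1.608 = 25.8; c'Δl = 13.18; W sinα = -3.3
Slice 2: Δl = 2.0/cos5.5° = 2.009 m; N'_2 = 87·cos5.5° − 8·2.009 = 70.5; c'Δl = 16.48; W sinα = 8.3
Slice 3: Δl = 1.7/cos17.1° = 1.779 m; N'_3 = 62·cos17.1° − 4·1.779 = 52.1; c'Δl = 14.58; W sinα = 18.2
Slice 4: Δl = 2.5/cos31.3° = 2.926 m; N'_4 = 45·cos31.3° − 7·2.926 = 18.0; c'Δl = 23.99; W sinα = 23.4
Σc'Δl = 68.2 kN/m; ΣN' = 166.4 kN/m; ΣW sinα = 46.6 kN/m
Resisting = 68.2 + 166.4·tan27.9° = 68.2 + 88.1 = 156.4 kN/m
FS = 156.4 / 46.6 = 3.353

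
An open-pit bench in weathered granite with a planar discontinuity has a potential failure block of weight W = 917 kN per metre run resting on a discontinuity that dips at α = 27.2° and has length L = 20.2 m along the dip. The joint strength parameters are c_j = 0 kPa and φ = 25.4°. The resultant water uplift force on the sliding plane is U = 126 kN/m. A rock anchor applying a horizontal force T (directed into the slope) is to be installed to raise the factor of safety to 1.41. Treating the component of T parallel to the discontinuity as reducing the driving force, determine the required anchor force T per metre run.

T = 179 kN/m

Resolving forces along and normal to the sliding plane, with the horizontal anchor force T adding T·sinα to the effective normal force and T·cosα acting up the plane against the driving force:
FS = [c_jL + (W cosα − U + T sinα) tanφ] / [W sinα − T cosα]
Without the anchor: N' = 689.6 kN/m, driving T_d = 419.2 kN/m, resisting R = 0·20.2 + 689.6·tan25.4° = 327.4 kN/m, FS = 0.78.
Setting FS = 1.41 and solving for T:
1.41·(419.2 − T cos27.2°) = 327.4 + T sin27.2°·tan25.4°
T·(sin27.2°·tan25.4° + 1.41·cos27.2°) = 1.41·419.2 − 327.4
T·(0.4571·0.4748 + 1.41·0.8894) = 591.0 − 327.4 = 263.6
T·1.4711 = 263.6
T = 179.2 kN/m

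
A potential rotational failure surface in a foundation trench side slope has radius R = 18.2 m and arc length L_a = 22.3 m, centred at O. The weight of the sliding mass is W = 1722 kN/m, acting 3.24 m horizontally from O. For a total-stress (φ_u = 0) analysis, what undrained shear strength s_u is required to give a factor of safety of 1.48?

s_u = 20.3 kPa

FS = s_u·L_a·R / (W·d), so s_u = FS·W·d / (L_a·R).
s_u = 1.48·1722·3.24 / (22.30·18.2) = 8257.3 / 405.86 = 20.35 kPa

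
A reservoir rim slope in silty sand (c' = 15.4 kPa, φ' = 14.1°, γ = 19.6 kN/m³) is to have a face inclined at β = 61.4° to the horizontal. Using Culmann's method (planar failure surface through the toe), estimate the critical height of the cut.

H_c = 8.32 m

Culmann's analysis gives the critical failure plane at α_cr = (β + φ')/2 = (61.4 + 14.1)/2 = 37.8°, and the critical height
H_c = (4c'/γ) · sinβ cosφ' / [1 − cos(β − φ')]
    = (4·15.4/19.6) · sin61.4°·cos14.1° / [1 − cos(47.3°)]
    = 3.143 · 0.8780·0.9699 / [1 − 0.6782]
    = 3.143 · 0.8515 / 0.3218
    = 8.32 m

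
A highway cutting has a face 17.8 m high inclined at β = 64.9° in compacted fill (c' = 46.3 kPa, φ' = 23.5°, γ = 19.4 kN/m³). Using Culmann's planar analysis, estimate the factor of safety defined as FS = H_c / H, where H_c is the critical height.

FS = 1.78

H_c = (4c'/γ) · sinβ cosφ' / [1 − cos(β − φ')]
    = (4·46.3/19.4) · sin64.9°·cos23.5° / [1 − cos41.4°]
    = 9.546 · 0.8305 / 0.2499 = 31.73 m
FS = H_c / H = 31.73 / 17.8 = 1.782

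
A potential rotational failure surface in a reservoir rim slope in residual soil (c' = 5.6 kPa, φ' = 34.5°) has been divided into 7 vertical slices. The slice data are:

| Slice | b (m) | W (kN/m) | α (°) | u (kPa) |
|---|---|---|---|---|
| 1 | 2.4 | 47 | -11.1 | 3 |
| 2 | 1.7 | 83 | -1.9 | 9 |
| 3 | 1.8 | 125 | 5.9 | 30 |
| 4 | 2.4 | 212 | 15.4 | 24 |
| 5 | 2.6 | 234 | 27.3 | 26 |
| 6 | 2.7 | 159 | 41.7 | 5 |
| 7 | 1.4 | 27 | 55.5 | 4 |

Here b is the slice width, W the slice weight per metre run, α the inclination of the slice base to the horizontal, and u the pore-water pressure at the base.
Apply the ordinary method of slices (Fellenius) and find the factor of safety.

Ordinary method of slices: FS = Σ[c'·Δl_i + (W_i cosα_i − u_i·Δl_i)·tanφ'] / Σ W_i sinα_i, with Δl_i = b_i / cosα_i.
Slice 1: Δl = 2.4/cos(-11.1°) = 2.446 m; N'_1 = 47·cos(-11.1°) − 3·2.446 = 38.8; c'Δl = 13.70; W sinα = -9.0
Slice 2: Δl = 1.7/cos(-1.9°) = 1.701 m; N'_2 = 83·cos(-1.9°) − 9·1.701 = 67.6; c'Δl = 9.53; W sinα = -2.8
Slice 3: Δl = 1.8/cos5.9° = 1.810 m; N'_3 = 125·cos5.9° − 30·1.810 = 70.1; c'Δl = 10.13; W sinα = 12.8
Slice 4: Δl = 2.4/cos15.4° = 2.489 m; N'_4 = 212·cos15.4° − 24·2.489 = 144.6; c'Δl = 13.94; W sinα = 56.3
Slice 5: Δl = 2.6/cos27.3° = 2.926 m; N'_5 = 234·cos27.3° − 26·2.926 = 131.9; c'Δl = 16.39; W sinα = 107.3
Slice 6: Δl = 2.7/cos41.7° = 3.616 m; N'_6 = 159·cos41.7° − 5·3.616 = 100.6; c'Δl = 20.25; W sinα = 105.8
Slice 7: Δl = 1.4/cos55.5° = 2.472 m; N'_7 = 27·cos55.5° − 4·2.472 = 5.4; c'Δl = 13.84; W sinα = 22.3
Σc'Δl = 97.8 kN/m; ΣN' = 559.0 kN/m; ΣW sinα = 292.7 kN/m
Resisting = 97.8 + 559.0·tan34.5° = 97.8 + 384.2 = 482.0 kN/m
FS = 482.0 / 292.7 = 1.647

FS = 1.65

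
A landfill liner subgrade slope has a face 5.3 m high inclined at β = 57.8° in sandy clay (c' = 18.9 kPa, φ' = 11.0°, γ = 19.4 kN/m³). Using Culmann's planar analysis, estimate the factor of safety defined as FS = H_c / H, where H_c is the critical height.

FS = 1.94

H_c = (4c'/γ) · sinβ cosφ' / [1 − cos(β − φ')]
    = (4·18.9/19.4) · sin57.8°·cos11.0° / [1 − cos46.8°]
    = 3.897 · 0.8306 / 0.3155 = 10.26 m
FS = H_c / H = 10.26 / 5.3 = 1.936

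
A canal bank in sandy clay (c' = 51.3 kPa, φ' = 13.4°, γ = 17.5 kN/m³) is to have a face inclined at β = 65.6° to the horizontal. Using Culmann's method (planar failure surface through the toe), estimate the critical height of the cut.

Culmann's analysis gives the critical failure plane at α_cr = (β + φ')/2 = (65.6 + 13.4)/2 = 39.5°, and the critical height
H_c = (4c'/γ) · sinβ cosφ' / [1 − cos(β − φ')]
    = (4·51.3/17.5) · sin65.6°·cos13.4° / [1 − cos(52.2°)]
    = 11.726 · 0.9107·0.9728 / [1 − 0.6129]
    = 11.726 · 0.8859 / 0.3871
    = 26.84 m

H_c = 26.84 m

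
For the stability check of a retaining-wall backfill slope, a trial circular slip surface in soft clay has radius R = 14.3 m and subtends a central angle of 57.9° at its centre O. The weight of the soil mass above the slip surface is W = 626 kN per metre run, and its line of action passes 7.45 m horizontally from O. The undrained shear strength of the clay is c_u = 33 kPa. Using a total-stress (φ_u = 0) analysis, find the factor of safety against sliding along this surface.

Taking moments about the centre O, the resisting moment is provided by the undrained shear strength acting along the arc:
Arc length L_a = R·θ = 14.3·(57.9°·π/180) = 14.3·1.0105 = 14.45 m
M_R = c_u·L_a·R = 33·14.45·14.3 = 6819.3 kN·m/m
M_D = W·d = 626·7.45 = 4663.7 kN·m/m
FS = M_R / M_D = 6819.3 / 4663.7 = 1.462

FS = 1.46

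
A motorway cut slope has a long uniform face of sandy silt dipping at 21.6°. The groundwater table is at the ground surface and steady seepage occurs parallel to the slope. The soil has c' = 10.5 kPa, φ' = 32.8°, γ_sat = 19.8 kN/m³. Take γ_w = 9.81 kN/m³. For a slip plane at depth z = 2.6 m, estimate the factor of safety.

With seepage parallel to the slope and the water table at the surface, the effective normal stress on the slip plane uses the buoyant unit weight γ' = γ_sat − γ_w while the driving shear stress uses γ_sat:
FS = [c' + γ' z cos²β tanφ'] / [γ_sat z sinβ cosβ]
γ' = 19.8 − 9.81 = 9.99 kN/m³
Numerator = 10.5 + 9.99·2.6·cos²21.6°·tan32.8° = 10.5 + 9.99·2.6·0.8645·0.6445 = 24.971 kPa
Denominator = 19.8·2.6·sin21.6°·cos21.6° = 19.8·2.6·0.3681·0.9298 = 17.620 kPa
FS = 24.971 / 17.620 = 1.417

FS = 1.42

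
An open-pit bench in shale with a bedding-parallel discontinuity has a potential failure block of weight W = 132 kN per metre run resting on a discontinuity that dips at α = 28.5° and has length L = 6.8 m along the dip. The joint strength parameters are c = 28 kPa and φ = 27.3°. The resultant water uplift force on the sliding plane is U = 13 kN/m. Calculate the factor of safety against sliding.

FS = 3.87

Resolving the block weight along and normal to the plane and applying the Mohr–Coulomb strength on the joint:
N' = W cosα − U = 132·cos28.5° − 13 = 103.0 kN/m
Driving force T = W sinα = 132·sin28.5° = 63.0 kN/m
Resisting force R = c·L + N'·tanφ = 28·6.8 + 103.0·tan27.3° = 190.4 + 53.2 = 243.6 kN/m
FS = R / T = 243.6 / 63.0 = 3.867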